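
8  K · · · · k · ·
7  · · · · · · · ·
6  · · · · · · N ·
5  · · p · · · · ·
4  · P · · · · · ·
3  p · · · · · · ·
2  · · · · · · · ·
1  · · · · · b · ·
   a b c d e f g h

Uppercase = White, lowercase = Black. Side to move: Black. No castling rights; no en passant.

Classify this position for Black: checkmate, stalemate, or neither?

neither

Black to move; black king on f8.
In check: yes, from the white knight on g6.
Legal moves for Black: Kg8, Ke8, Kg7, Kf7.
Black is in check but has 4 legal moves → neither.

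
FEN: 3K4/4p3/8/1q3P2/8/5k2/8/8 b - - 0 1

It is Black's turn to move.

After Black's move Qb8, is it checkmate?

After Qb8: white king on d8; in check: yes, from the black queen on b8.
White has 2 legal replies: Kxe7, Kd7.
In check but a legal move exists → not checkmate.

no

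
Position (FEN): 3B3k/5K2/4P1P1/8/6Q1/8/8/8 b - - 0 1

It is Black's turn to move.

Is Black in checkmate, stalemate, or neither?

stalemate

Black to move; black king on h8.
In check: no.
King squares — g7: attacked by Kf7; h7: attacked by Pg6; g8: attacked by Kf7.
Legal moves for Black: none.
Not in check and no legal moves → stalemate.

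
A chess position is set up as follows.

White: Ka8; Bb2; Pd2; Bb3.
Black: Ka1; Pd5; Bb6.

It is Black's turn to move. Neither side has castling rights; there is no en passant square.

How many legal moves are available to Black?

Black to move; king on a1.
In check: yes, from the white bishop on b2.
Legal moves: Kxb2, Kb1.
Count: 2.

2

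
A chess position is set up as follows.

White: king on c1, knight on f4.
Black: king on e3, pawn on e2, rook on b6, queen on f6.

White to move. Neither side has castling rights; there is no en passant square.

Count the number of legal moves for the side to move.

White to move; king on c1.
In check: no.
Legal moves: Ng6, Ne6, Nh5, Nd5+, Nh3, Nd3, Ng2+, Nxe2, Kc2.
Count: 9.

9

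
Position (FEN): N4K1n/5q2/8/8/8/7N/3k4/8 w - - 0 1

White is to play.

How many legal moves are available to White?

0

White to move; king on f8.
In check: yes, from the black queen on f7.
Legal moves: none.
Count: 0.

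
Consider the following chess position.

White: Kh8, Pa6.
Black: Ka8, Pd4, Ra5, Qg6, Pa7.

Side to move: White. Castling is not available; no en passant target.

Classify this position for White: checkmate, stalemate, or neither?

White to move; white king on h8.
In check: no.
King squares — g7: attacked by Qg6; h7: attacked by Qg6; g8: attacked by Qg6.
Legal moves for White: none.
Not in check and no legal moves → stalemate.

stalemate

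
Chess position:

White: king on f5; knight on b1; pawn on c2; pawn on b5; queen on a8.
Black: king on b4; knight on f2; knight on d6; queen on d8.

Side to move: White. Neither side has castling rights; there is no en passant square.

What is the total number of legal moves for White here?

4

White to move; king on f5.
In check: yes, from the black knight on d6.
Legal moves: Kg6, Ke6, Ke5, Kf4.
Count: 4.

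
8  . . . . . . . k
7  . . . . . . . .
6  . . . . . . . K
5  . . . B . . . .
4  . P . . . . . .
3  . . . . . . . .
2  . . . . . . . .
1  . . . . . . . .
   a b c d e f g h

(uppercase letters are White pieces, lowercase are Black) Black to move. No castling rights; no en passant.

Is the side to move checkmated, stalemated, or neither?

stalemate

Black to move; black king on h8.
In check: no.
King squares — g7: attacked by Kh6; h7: attacked by Kh6; g8: attacked by Bd5.
Legal moves for Black: none.
Not in check and no legal moves → stalemate.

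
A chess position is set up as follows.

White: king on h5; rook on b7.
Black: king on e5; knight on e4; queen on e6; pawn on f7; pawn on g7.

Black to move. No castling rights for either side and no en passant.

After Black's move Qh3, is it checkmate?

After Qh3: white king on h5; in check: yes, from the black queen on h3.
King squares — g4: attacked by Qh3; h4: attacked by Qh3; g5: attacked by Ne4; g6: attacked by Pf7; h6: attacked by Qh3.
White has no legal moves → checkmate.

yes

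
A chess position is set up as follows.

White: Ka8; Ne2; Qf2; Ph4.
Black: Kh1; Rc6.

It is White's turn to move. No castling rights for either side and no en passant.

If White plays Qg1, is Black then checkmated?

After Qg1: black king on h1; in check: yes, from the white queen on g1.
King squares — g1: attacked by Ne2; g2: attacked by Qg1; h2: attacked by Qg1.
Black has no legal moves → checkmate.

yes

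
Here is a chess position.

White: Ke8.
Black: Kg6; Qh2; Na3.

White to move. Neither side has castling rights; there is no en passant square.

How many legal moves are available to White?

White to move; king on e8.
In check: no.
Legal moves: Kf8, Kd8, Ke7, Kd7.
Count: 4.

4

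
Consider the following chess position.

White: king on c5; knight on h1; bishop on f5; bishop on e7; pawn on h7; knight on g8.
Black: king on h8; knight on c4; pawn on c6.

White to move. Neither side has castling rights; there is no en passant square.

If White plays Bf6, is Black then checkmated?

After Bf6: black king on h8; in check: yes, from the white bishop on f6.
King squares — g7: attacked by Bf6; h7: attacked by Bf5; g8: attacked by Ph7.
Black has no legal moves → checkmate.

yes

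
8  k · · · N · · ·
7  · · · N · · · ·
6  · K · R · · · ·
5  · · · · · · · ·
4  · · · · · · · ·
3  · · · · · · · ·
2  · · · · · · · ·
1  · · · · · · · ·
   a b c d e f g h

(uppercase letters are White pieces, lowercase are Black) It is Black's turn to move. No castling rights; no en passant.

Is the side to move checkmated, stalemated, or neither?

Black to move; black king on a8.
In check: no.
King squares — a7: attacked by Kb6; b7: attacked by Kb6; b8: attacked by Nd7.
Legal moves for Black: none.
Not in check and no legal moves → stalemate.

stalemate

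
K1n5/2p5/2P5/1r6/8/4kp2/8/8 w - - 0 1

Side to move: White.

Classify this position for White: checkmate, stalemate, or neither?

White to move; white king on a8.
In check: no.
King squares — a7: attacked by Nc8; b7: attacked by Rb5; b8: attacked by Rb5.
Legal moves for White: none.
Not in check and no legal moves → stalemate.

stalemate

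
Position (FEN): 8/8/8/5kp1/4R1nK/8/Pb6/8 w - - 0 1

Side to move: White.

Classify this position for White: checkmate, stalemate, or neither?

neither

White to move; white king on h4.
In check: yes, from the black pawn on g5.
Legal moves for White: Kh5, Kh3, Kg3.
White is in check but has 3 legal moves → neither.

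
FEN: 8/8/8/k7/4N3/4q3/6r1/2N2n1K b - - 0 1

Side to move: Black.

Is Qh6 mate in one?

After Qh6: white king on h1; in check: yes, from the black queen on h6.
White has 1 legal reply: Kxg2.
In check but a legal move exists → not checkmate.

no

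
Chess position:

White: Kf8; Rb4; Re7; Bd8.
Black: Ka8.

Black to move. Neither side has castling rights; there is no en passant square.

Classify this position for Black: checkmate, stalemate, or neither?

stalemate

Black to move; black king on a8.
In check: no.
King squares — a7: attacked by Re7; b7: attacked by Rb4; b8: attacked by Rb4.
Legal moves for Black: none.
Not in check and no legal moves → stalemate.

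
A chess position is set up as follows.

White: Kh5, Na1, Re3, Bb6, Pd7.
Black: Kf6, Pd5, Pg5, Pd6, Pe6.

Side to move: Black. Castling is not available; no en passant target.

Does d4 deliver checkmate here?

After d4: white king on h5; in check: no.
White is not in check, so this cannot be checkmate.

no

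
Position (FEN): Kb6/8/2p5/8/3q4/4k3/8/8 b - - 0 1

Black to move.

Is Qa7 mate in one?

yes

After Qa7: white king on a8; in check: yes, from the black queen on a7.
King squares — a7: attacked by Bb8; b7: attacked by Qa7; b8: attacked by Qa7.
White has no legal moves → checkmate.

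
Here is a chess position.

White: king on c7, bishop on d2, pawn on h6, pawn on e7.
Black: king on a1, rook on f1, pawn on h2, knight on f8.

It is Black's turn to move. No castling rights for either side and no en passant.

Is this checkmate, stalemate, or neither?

Black to move; black king on a1.
In check: no.
Legal moves for Black include: Nh7, Nd7, Ng6, Ne6+, Rf7, Rf6, Rf5, Rf4, Rf3, Rf2, Rh1, Rg1, Re1, Rd1, Rc1+, Rb1, Kb2, Ka2, ... (list truncated; more exist).
Black has legal moves and is not in check → neither.

neither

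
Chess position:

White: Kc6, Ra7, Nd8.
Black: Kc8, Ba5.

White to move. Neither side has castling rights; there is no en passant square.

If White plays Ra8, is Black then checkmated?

yes

After Ra8: black king on c8; in check: yes, from the white rook on a8.
King squares — b7: attacked by Kc6; c7: attacked by Kc6; d7: attacked by Kc6; b8: attacked by Ra8; d8: attacked by Ra8.
Black has no legal moves → checkmate.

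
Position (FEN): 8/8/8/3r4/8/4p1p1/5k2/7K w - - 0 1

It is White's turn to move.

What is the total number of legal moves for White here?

0

White to move; king on h1.
In check: no.
Legal moves: none.
Count: 0.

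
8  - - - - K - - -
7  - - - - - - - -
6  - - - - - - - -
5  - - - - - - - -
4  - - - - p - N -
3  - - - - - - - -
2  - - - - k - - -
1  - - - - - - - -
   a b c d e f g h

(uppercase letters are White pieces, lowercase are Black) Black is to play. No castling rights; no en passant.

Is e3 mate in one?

After e3: white king on e8; in check: no.
White is not in check, so this cannot be checkmate.

no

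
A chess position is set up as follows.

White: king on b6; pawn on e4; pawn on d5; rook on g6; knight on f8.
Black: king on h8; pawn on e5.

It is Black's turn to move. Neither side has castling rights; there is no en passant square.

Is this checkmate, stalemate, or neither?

Black to move; black king on h8.
In check: no.
King squares — g7: attacked by Rg6; h7: attacked by Nf8; g8: attacked by Rg6.
Legal moves for Black: none.
Not in check and no legal moves → stalemate.

stalemate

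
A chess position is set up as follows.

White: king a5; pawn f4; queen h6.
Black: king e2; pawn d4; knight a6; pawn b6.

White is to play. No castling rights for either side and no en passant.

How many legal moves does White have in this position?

5

White to move; king on a5.
In check: yes, from the black pawn on b6.
Legal moves: Kxb6, Kxa6, Kb5, Ka4, Qxb6.
Count: 5.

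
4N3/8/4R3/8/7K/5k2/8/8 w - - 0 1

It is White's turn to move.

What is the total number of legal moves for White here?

White to move; king on h4.
In check: no.
Legal moves: Ng7, Nc7, Nf6, Nd6, Re7, Rh6, Rg6, Rf6+, Rd6, Rc6, Rb6, Ra6, Re5, Re4, Re3+, Re2, Re1, Kh5, Kg5, Kh3.
Count: 20.

20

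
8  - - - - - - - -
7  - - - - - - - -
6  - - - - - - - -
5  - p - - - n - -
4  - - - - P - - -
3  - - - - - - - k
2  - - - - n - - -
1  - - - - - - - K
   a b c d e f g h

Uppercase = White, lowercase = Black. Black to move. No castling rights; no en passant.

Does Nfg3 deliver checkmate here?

After Nfg3: white king on h1; in check: yes, from the black knight on g3.
King squares — g1: attacked by Ne2; g2: attacked by Kh3; h2: attacked by Kh3.
White has no legal moves → checkmate.

yes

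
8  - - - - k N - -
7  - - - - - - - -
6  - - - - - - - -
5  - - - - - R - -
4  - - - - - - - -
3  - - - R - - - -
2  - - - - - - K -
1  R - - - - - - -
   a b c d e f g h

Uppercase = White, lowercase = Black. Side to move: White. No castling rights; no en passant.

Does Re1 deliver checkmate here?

yes

After Re1: black king on e8; in check: yes, from the white rook on e1.
King squares — d7: attacked by Rd3; e7: attacked by Re1; f7: attacked by Rf5; d8: attacked by Rd3; f8: attacked by Rf5.
Black has no legal moves → checkmate.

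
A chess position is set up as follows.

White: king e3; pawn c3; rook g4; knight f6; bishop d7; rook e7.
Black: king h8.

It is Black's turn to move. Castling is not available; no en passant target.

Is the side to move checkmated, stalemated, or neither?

stalemate

Black to move; black king on h8.
In check: no.
King squares — g7: attacked by Rg4; h7: attacked by Nf6; g8: attacked by Rg4.
Legal moves for Black: none.
Not in check and no legal moves → stalemate.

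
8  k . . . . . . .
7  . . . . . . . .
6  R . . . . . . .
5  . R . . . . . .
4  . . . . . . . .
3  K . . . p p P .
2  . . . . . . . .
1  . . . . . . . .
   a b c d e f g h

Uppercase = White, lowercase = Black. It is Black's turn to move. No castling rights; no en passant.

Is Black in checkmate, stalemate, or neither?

Black to move; black king on a8.
In check: yes, from the white rook on a6.
King squares — a7: attacked by Ra6; b7: attacked by Rb5; b8: attacked by Rb5.
Legal moves for Black: none.
In check with no legal moves → checkmate.

checkmate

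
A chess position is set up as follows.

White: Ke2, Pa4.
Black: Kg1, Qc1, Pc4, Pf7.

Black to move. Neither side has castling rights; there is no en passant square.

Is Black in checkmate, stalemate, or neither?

Black to move; black king on g1.
In check: no.
Legal moves for Black include: Kh2, Kg2, Kh1, Qh6, Qg5, Qf4, Qe3+, Qc3, Qa3, Qd2+, Qc2+, Qb2+, Qf1+, Qe1+, Qd1+, Qb1, Qa1, f6, ... (list truncated; more exist).
Black has legal moves and is not in check → neither.

neither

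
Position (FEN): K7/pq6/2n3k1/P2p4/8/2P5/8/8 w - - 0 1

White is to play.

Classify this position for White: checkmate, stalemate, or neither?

neither

White to move; white king on a8.
In check: yes, from the black queen on b7.
King squares — a7: attacked by Nc6; b7: available; b8: attacked by Nc6.
Legal moves for White: Kxb7.
White is in check but has 1 legal move → neither.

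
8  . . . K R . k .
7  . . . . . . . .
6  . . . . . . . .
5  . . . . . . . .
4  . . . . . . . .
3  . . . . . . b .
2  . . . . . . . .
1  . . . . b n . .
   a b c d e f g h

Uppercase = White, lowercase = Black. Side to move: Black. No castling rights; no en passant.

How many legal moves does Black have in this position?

Black to move; king on g8.
In check: yes, from the white rook on e8.
Legal moves: Kh7, Kg7, Kf7.
Count: 3.

3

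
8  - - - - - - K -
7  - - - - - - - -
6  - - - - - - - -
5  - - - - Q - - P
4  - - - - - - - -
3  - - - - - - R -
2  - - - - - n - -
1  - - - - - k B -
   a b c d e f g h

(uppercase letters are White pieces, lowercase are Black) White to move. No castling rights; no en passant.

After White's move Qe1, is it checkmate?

After Qe1: black king on f1; in check: yes, from the white queen on e1.
Black has 1 legal reply: Kxe1.
In check but a legal move exists → not checkmate.

no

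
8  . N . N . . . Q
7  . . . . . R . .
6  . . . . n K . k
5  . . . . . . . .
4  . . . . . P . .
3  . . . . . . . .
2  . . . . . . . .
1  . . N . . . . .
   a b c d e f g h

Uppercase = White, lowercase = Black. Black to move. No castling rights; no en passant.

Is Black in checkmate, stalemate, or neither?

Black to move; black king on h6.
In check: yes, from the white queen on h8.
King squares — g5: attacked by Pf4; h5: attacked by Qh8; g6: attacked by Kf6; g7: attacked by Kf6; h7: attacked by Rf7.
Legal moves for Black: none.
In check with no legal moves → checkmate.

checkmate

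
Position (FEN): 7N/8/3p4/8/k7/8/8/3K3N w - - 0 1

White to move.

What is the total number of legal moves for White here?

White to move; king on d1.
In check: no.
Legal moves: Nf7, Ng6, Ng3, Nf2, Ke2, Kd2, Kc2, Ke1, Kc1.
Count: 9.

9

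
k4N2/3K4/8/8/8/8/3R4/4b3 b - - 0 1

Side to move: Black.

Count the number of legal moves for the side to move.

7

Black to move; king on a8.
In check: no.
Legal moves: Kb8, Kb7, Ka7, Bh4, Bg3, Bf2, Bxd2.
Count: 7.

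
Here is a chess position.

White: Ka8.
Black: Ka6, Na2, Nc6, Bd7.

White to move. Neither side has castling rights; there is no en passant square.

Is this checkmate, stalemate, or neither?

White to move; white king on a8.
In check: no.
King squares — a7: attacked by Ka6; b7: attacked by Ka6; b8: attacked by Nc6.
Legal moves for White: none.
Not in check and no legal moves → stalemate.

stalemate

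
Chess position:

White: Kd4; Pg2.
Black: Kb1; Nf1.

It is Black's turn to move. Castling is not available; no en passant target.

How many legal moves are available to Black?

Black to move; king on b1.
In check: no.
Legal moves: Ng3, Ne3, Nh2, Nd2, Kc2, Kb2, Ka2, Kc1, Ka1.
Count: 9.

9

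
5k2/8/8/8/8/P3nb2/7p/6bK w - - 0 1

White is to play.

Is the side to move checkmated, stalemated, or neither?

White to move; white king on h1.
In check: yes, from the black bishop on f3.
King squares — g1: attacked by Ph2; g2: attacked by Ne3; h2: attacked by Bg1.
Legal moves for White: none.
In check with no legal moves → checkmate.

checkmate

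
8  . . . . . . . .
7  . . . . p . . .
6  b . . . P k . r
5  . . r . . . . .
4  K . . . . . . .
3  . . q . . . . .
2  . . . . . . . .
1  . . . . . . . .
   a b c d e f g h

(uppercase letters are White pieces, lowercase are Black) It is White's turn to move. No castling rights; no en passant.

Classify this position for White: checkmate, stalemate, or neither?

stalemate

White to move; white king on a4.
In check: no.
King squares — a3: attacked by Qc3; b3: attacked by Qc3; b4: attacked by Qc3; a5: attacked by Qc3; b5: attacked by Rc5.
Legal moves for White: none.
Not in check and no legal moves → stalemate.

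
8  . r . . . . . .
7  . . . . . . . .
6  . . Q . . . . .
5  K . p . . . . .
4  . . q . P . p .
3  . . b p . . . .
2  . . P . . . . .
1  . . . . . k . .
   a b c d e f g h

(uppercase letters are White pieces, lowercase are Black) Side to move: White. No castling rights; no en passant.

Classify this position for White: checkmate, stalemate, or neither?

checkmate

White to move; white king on a5.
In check: yes, from the black bishop on c3.
King squares — a4: attacked by Qc4; b4: attacked by Bc3; b5: attacked by Qc4; a6: attacked by Qc4; b6: attacked by Rb8.
Legal moves for White: none.
In check with no legal moves → checkmate.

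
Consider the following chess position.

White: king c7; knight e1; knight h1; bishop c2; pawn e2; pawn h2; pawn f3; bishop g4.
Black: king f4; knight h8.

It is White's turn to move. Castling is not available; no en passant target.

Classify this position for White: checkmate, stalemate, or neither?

neither

White to move; white king on c7.
In check: no.
Legal moves for White include: Kd8, Kc8, Kb8, Kd7, Kb7, Kd6, Kc6, Kb6, Bc8, Bd7, Be6, Bh5, Bgf5, Bh3, Bh7, Bg6, Bcf5, Be4, ... (list truncated; more exist).
White has legal moves and is not in check → neither.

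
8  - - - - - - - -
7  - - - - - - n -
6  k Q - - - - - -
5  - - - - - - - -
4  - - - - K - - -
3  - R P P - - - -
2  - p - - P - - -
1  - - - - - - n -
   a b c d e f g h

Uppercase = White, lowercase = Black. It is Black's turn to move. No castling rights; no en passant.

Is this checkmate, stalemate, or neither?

Black to move; black king on a6.
In check: yes, from the white queen on b6.
King squares — a5: attacked by Qb6; b5: attacked by Rb3; b6: attacked by Rb3; a7: attacked by Qb6; b7: attacked by Qb6.
Legal moves for Black: none.
In check with no legal moves → checkmate.

checkmate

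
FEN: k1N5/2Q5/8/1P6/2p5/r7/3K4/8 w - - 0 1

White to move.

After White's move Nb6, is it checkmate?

yes

After Nb6: black king on a8; in check: yes, from the white knight on b6.
King squares — a7: attacked by Qc7; b7: attacked by Qc7; b8: attacked by Qc7.
Black has no legal moves → checkmate.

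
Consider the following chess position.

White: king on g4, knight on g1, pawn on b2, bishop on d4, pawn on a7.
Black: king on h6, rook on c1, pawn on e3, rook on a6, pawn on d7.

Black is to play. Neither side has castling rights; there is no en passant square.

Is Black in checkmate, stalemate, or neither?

Black to move; black king on h6.
In check: no.
Legal moves for Black include: Kh7, Kg6, Rxa7, Rg6+, Rf6, Re6, Rd6, Rac6, Rb6, Ra5, Ra4, Ra3, Ra2, Raa1, Rc8, Rc7, Rcc6, Rc5, ... (list truncated; more exist).
Black has legal moves and is not in check → neither.

neither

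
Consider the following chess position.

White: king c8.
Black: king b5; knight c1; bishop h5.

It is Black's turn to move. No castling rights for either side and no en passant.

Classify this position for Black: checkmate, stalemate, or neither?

Black to move; black king on b5.
In check: no.
Legal moves for Black include: Be8, Bf7, Bg6, Bg4+, Bf3, Be2, Bd1, Kc6, Kb6, Ka6, Kc5, Ka5, Kc4, Kb4, Ka4, Nd3, Nb3, Ne2, ... (list truncated; more exist).
Black has legal moves and is not in check → neither.

neither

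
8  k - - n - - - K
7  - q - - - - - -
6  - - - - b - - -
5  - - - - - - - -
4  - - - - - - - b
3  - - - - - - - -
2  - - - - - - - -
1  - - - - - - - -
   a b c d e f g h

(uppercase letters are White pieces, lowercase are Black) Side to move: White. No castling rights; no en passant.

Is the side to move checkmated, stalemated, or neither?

White to move; white king on h8.
In check: no.
King squares — g7: attacked by Qb7; h7: attacked by Qb7; g8: attacked by Be6.
Legal moves for White: none.
Not in check and no legal moves → stalemate.

stalemate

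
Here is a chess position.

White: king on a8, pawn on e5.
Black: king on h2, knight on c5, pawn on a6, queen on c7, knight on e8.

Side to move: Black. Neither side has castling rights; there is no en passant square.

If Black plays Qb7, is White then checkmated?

After Qb7: white king on a8; in check: yes, from the black queen on b7.
King squares — a7: attacked by Qb7; b7: attacked by Nc5; b8: attacked by Qb7.
White has no legal moves → checkmate.

yes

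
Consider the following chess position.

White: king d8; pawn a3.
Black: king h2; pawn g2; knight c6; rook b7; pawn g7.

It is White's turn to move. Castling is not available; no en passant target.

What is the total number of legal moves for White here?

2

White to move; king on d8.
In check: yes, from the black knight on c6.
Legal moves: Ke8, Kc8.
Count: 2.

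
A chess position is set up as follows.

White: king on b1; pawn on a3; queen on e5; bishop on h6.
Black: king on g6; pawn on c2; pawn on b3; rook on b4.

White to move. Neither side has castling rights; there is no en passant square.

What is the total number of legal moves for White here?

White to move; king on b1.
In check: yes, from the black pawn on c2.
Legal moves: Kb2, Kc1, Ka1.
Count: 3.

3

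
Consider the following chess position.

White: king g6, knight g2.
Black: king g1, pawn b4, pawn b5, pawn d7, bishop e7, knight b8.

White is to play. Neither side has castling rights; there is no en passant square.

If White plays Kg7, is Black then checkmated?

After Kg7: black king on g1; in check: no.
Black is not in check, so this cannot be checkmate.

no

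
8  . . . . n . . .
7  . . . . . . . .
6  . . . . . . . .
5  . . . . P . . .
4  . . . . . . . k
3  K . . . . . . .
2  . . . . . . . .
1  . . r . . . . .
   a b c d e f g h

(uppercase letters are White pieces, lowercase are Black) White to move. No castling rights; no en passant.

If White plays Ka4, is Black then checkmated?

After Ka4: black king on h4; in check: no.
Black is not in check, so this cannot be checkmate.

no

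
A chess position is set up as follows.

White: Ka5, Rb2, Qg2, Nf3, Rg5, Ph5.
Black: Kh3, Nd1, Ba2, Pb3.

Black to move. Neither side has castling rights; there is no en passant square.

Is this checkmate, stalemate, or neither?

checkmate

Black to move; black king on h3.
In check: yes, from the white queen on g2.
King squares — g2: attacked by Rb2; h2: attacked by Qg2; g3: attacked by Qg2; g4: attacked by Qg2; h4: attacked by Nf3.
Legal moves for Black: none.
In check with no legal moves → checkmate.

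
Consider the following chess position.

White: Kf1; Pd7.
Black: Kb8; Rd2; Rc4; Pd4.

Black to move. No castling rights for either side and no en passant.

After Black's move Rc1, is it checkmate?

yes

After Rc1: white king on f1; in check: yes, from the black rook on c1.
King squares — e1: attacked by Rc1; g1: attacked by Rc1; e2: attacked by Rd2; f2: attacked by Rd2; g2: attacked by Rd2.
White has no legal moves → checkmate.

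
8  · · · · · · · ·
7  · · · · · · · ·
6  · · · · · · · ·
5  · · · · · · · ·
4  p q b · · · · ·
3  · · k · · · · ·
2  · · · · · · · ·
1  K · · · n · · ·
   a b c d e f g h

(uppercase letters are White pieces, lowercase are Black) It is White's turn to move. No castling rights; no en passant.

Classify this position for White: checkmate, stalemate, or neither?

stalemate

White to move; white king on a1.
In check: no.
King squares — b1: attacked by Qb4; a2: attacked by Bc4; b2: attacked by Kc3.
Legal moves for White: none.
Not in check and no legal moves → stalemate.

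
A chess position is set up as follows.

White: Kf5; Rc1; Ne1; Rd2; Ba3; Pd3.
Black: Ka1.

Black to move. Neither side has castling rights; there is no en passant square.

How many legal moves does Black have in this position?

0

Black to move; king on a1.
In check: yes, from the white rook on c1.
Legal moves: none.
Count: 0.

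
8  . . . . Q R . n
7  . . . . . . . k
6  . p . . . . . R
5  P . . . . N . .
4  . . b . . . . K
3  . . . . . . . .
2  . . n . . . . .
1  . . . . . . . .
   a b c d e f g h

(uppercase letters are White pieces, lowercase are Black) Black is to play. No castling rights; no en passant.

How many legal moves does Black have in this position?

0

Black to move; king on h7.
In check: yes, from the white rook on h6.
Legal moves: none.
Count: 0.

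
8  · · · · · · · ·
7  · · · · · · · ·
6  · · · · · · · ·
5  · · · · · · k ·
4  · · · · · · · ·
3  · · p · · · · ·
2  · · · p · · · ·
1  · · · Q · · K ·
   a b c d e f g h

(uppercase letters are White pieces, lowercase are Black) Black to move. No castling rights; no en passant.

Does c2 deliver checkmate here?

no

After c2: white king on g1; in check: no.
White is not in check, so this cannot be checkmate.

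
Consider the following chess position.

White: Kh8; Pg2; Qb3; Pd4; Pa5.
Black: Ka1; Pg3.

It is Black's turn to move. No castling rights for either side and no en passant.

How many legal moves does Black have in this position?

0

Black to move; king on a1.
In check: no.
Legal moves: none.
Count: 0.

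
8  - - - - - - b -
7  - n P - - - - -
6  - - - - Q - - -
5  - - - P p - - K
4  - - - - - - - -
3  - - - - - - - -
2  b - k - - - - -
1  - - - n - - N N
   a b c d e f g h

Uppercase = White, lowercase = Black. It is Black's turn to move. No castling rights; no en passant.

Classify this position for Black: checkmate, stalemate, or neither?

neither

Black to move; black king on c2.
In check: no.
Legal moves for Black include: Bh7, Bf7+, Bxe6, Nd8, Nd6, Nc5, Na5, Kd3, Kc3, Kb3, Kd2, Kb2, Kc1, Kb1, Bxd5, Bc4, Bb3, Bb1, ... (list truncated; more exist).
Black has legal moves and is not in check → neither.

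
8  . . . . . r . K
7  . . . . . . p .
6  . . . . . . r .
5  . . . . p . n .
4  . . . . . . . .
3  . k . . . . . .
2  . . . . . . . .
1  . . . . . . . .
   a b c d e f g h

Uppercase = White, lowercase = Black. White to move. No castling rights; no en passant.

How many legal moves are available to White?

0

White to move; king on h8.
In check: yes, from the black rook on f8.
Legal moves: none.
Count: 0.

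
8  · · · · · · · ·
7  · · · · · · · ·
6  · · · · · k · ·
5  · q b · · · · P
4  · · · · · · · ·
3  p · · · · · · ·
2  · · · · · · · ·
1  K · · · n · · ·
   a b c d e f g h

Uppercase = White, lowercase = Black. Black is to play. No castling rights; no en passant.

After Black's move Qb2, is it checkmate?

After Qb2: white king on a1; in check: yes, from the black queen on b2.
King squares — b1: attacked by Qb2; a2: attacked by Qb2; b2: attacked by Pa3.
White has no legal moves → checkmate.

yes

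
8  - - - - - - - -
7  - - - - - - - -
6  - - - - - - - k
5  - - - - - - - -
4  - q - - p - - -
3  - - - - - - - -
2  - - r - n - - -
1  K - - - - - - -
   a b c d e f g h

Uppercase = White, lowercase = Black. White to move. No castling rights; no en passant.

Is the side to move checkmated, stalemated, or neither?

stalemate

White to move; white king on a1.
In check: no.
King squares — b1: attacked by Qb4; a2: attacked by Rc2; b2: attacked by Rc2.
Legal moves for White: none.
Not in check and no legal moves → stalemate.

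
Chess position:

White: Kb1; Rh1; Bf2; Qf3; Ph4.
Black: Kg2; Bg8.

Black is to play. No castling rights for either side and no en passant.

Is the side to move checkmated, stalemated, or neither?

Black to move; black king on g2.
In check: yes, from the white queen on f3.
Legal moves for Black: Kxf3.
Black is in check but has 1 legal move → neither.

neither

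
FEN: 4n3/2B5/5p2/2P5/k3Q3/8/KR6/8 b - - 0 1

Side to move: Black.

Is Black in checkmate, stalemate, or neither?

Black to move; black king on a4.
In check: yes, from the white queen on e4.
King squares — a3: attacked by Ka2; b3: attacked by Ka2; b4: attacked by Rb2; a5: attacked by Bc7; b5: attacked by Rb2.
Legal moves for Black: none.
In check with no legal moves → checkmate.

checkmate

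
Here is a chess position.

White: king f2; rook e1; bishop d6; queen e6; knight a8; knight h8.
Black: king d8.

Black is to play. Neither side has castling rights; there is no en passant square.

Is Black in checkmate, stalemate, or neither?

Black to move; black king on d8.
In check: no.
King squares — c7: attacked by Bd6; d7: attacked by Qe6; e7: attacked by Bd6; c8: attacked by Qe6; e8: attacked by Qe6.
Legal moves for Black: none.
Not in check and no legal moves → stalemate.

stalemate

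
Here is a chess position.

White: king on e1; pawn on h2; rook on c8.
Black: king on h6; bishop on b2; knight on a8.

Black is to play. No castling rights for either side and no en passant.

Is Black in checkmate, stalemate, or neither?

Black to move; black king on h6.
In check: no.
Legal moves for Black: Nc7, Nb6, Kh7, Kg7, Kg6, Kh5, Kg5, Bh8, Bg7, Bf6, Be5, Bd4, Bc3+, Ba3, Bc1, Ba1.
Black has 16 legal moves and is not in check → neither.

neither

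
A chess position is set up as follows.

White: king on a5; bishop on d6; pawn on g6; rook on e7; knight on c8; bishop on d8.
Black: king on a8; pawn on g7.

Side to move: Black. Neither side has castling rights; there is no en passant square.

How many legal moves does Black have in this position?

Black to move; king on a8.
In check: no.
Legal moves: none.
Count: 0.

0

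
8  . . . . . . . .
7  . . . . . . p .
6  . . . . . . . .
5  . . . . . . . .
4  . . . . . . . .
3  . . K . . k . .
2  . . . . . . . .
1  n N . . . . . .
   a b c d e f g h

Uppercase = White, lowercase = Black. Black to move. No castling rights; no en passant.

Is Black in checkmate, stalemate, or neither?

neither

Black to move; black king on f3.
In check: no.
Legal moves for Black: Kg4, Kf4, Ke4, Kg3, Ke3, Kg2, Kf2, Ke2, Nb3, Nc2, g6, g5.
Black has 12 legal moves and is not in check → neither.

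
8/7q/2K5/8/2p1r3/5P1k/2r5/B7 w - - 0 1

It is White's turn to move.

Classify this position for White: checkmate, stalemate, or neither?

White to move; white king on c6.
In check: no.
Legal moves for White: Kd6, Kb6, Kd5, Kc5, Kb5, Bh8, Bg7, Bf6, Be5, Bd4, Bc3, Bb2, fxe4, f4.
White has 14 legal moves and is not in check → neither.

neither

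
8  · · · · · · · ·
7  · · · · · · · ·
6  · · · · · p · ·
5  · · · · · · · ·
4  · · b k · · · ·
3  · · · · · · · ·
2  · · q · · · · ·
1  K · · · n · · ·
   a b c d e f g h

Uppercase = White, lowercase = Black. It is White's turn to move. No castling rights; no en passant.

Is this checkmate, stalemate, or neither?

White to move; white king on a1.
In check: no.
King squares — b1: attacked by Qc2; a2: attacked by Qc2; b2: attacked by Qc2.
Legal moves for White: none.
Not in check and no legal moves → stalemate.

stalemate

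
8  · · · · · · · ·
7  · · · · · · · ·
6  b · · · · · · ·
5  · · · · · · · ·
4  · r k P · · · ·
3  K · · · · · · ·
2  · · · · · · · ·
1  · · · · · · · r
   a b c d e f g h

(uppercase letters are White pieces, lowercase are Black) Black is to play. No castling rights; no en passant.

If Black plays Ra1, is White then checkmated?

yes

After Ra1: white king on a3; in check: yes, from the black rook on a1.
King squares — a2: attacked by Ra1; b2: attacked by Rb4; b3: attacked by Rb4; a4: attacked by Ra1; b4: attacked by Kc4.
White has no legal moves → checkmate.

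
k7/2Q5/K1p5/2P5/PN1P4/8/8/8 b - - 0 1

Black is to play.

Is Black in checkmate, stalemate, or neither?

Black to move; black king on a8.
In check: no.
King squares — a7: attacked by Ka6; b7: attacked by Ka6; b8: attacked by Qc7.
Legal moves for Black: none.
Not in check and no legal moves → stalemate.

stalemate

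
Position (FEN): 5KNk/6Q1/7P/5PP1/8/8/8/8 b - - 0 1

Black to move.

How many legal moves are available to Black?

Black to move; king on h8.
In check: yes, from the white queen on g7.
Legal moves: none.
Count: 0.

0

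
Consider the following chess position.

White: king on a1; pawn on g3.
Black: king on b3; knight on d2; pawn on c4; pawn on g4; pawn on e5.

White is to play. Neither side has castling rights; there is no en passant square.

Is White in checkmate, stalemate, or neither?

stalemate

White to move; white king on a1.
In check: no.
King squares — b1: attacked by Nd2; a2: attacked by Kb3; b2: attacked by Kb3.
Legal moves for White: none.
Not in check and no legal moves → stalemate.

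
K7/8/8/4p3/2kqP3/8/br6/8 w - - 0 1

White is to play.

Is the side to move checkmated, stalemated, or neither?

White to move; white king on a8.
In check: no.
King squares — a7: attacked by Qd4; b7: attacked by Rb2; b8: attacked by Rb2.
Legal moves for White: none.
Not in check and no legal moves → stalemate.

stalemate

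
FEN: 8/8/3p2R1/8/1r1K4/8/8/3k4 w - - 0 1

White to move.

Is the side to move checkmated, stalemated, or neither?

White to move; white king on d4.
In check: yes, from the black rook on b4.
Legal moves for White: Kd5, Ke3, Kd3, Kc3.
White is in check but has 4 legal moves → neither.

neither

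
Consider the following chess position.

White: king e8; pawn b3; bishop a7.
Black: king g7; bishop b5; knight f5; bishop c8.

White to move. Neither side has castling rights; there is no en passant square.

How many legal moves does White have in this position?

White to move; king on e8.
In check: yes, from the black bishop on b5.
Legal moves: Kd8.
Count: 1.

1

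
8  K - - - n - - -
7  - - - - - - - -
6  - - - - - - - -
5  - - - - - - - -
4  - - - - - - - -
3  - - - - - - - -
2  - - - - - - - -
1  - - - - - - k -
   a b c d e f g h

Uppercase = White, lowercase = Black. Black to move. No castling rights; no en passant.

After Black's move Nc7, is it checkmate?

no

After Nc7: white king on a8; in check: yes, from the black knight on c7.
White has 3 legal replies: Kb8, Kb7, Ka7.
In check but a legal move exists → not checkmate.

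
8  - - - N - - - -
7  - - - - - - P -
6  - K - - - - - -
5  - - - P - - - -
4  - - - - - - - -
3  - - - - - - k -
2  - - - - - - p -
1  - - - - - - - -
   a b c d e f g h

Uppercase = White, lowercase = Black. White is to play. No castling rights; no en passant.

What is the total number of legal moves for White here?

17

White to move; king on b6.
In check: no.
Legal moves: Nf7, Nb7, Ne6, Nc6, Kc7, Kb7, Ka7, Kc6, Ka6, Kc5, Kb5, Ka5, g8=Q+, g8=R+, g8=B, g8=N, d6.
Count: 17.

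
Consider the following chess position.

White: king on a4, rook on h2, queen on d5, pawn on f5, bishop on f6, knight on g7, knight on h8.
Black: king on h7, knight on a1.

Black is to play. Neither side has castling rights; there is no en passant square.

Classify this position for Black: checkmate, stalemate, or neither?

Black to move; black king on h7.
In check: yes, from the white rook on h2.
King squares — g6: attacked by Pf5; h6: attacked by Rh2; g7: attacked by Bf6; g8: attacked by Qd5; h8: attacked by Rh2.
Legal moves for Black: none.
In check with no legal moves → checkmate.

checkmate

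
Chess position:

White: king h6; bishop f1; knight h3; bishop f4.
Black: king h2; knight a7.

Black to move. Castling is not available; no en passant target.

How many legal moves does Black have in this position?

1

Black to move; king on h2.
In check: yes, from the white bishop on f4.
Legal moves: Kh1.
Count: 1.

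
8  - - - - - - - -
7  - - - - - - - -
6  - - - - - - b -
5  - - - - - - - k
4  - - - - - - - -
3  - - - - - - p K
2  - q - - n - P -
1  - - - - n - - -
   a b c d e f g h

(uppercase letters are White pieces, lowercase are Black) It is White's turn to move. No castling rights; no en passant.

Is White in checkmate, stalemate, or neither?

stalemate

White to move; white king on h3.
In check: no.
King squares — g2: own pawn; h2: attacked by Pg3; g3: attacked by Ne2; g4: attacked by Kh5; h4: attacked by Kh5.
Legal moves for White: none.
Not in check and no legal moves → stalemate.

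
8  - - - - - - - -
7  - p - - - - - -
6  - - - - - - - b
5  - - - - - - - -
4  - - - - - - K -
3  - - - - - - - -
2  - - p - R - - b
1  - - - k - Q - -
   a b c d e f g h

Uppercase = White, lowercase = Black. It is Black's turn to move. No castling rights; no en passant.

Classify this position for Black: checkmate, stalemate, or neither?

checkmate

Black to move; black king on d1.
In check: yes, from the white queen on f1.
King squares — c1: attacked by Qf1; e1: attacked by Qf1; c2: own pawn; d2: attacked by Re2; e2: attacked by Qf1.
Legal moves for Black: none.
In check with no legal moves → checkmate.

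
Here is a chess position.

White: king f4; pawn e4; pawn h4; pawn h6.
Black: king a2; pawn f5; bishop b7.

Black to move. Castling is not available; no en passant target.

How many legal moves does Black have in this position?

12

Black to move; king on a2.
In check: no.
Legal moves: Bc8, Ba8, Bc6, Ba6, Bd5, Bxe4, Kb3, Ka3, Kb2, Kb1, Ka1, fxe4.
Count: 12.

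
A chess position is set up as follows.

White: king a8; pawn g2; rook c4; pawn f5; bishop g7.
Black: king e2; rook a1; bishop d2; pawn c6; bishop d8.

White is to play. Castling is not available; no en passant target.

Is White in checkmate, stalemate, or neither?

neither

White to move; white king on a8.
In check: yes, from the black rook on a1.
King squares — a7: attacked by Ra1; b7: available; b8: available.
Legal moves for White: Kb8, Kb7, Bxa1, Ra4.
White is in check but has 4 legal moves → neither.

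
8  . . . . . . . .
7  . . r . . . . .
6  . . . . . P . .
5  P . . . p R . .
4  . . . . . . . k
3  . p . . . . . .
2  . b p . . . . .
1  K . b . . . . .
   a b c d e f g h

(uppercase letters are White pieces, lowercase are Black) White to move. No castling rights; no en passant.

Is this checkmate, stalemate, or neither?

checkmate

White to move; white king on a1.
In check: yes, from the black bishop on b2.
King squares — b1: attacked by Pc2; a2: attacked by Pb3; b2: attacked by Bc1.
Legal moves for White: none.
In check with no legal moves → checkmate.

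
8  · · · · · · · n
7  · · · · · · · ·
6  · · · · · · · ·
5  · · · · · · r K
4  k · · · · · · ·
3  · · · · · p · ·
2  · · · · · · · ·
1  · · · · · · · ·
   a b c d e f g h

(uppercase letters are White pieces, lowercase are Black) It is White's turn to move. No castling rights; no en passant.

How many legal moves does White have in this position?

3

White to move; king on h5.
In check: yes, from the black rook on g5.
Legal moves: Kh6, Kxg5, Kh4.
Count: 3.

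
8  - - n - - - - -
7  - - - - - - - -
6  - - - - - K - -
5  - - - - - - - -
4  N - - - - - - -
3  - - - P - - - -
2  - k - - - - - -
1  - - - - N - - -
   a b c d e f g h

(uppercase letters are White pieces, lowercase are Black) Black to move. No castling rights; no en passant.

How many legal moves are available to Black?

6

Black to move; king on b2.
In check: yes, from the white knight on a4.
Legal moves: Kb3, Ka3, Ka2, Kc1, Kb1, Ka1.
Count: 6.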